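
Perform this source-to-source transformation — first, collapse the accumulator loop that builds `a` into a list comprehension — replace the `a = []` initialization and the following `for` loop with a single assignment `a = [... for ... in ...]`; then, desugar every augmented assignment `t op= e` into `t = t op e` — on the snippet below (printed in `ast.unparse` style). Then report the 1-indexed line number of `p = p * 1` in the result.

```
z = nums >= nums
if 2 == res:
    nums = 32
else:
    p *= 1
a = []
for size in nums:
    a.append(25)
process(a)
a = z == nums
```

5

Transformed code:
z = nums >= nums
if 2 == res:
    nums = 32
else:
    p = p * 1
a = [25 for size in nums]
process(a)
a = z == nums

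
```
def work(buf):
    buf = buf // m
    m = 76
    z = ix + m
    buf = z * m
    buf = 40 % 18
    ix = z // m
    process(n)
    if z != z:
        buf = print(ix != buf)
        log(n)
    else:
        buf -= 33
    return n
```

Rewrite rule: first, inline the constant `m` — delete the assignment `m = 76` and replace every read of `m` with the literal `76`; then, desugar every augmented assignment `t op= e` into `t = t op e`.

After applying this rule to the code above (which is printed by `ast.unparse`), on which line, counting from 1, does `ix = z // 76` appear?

Transformed code:
def work(buf):
    buf = buf // 76
    z = ix + 76
    buf = z * 76
    buf = 40 % 18
    ix = z // 76
    process(n)
    if z != z:
        buf = print(ix != buf)
        log(n)
    else:
        buf = buf - 33
    return n

6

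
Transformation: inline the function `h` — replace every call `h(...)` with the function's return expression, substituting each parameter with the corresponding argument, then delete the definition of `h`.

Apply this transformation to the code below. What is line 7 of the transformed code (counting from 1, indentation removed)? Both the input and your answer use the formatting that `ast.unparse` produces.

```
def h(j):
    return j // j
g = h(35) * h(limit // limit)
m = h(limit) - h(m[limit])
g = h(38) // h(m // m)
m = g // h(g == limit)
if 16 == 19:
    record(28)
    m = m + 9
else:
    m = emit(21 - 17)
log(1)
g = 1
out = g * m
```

Transformed code:
g = 35 // 35 * (limit // limit // (limit // limit))
m = limit // limit - m[limit] // m[limit]
g = 38 // 38 // (m // m // (m // m))
m = g // ((g == limit) // (g == limit))
if 16 == 19:
    record(28)
    m = m + 9
else:
    m = emit(21 - 17)
log(1)
g = 1
out = g * m

m = m + 9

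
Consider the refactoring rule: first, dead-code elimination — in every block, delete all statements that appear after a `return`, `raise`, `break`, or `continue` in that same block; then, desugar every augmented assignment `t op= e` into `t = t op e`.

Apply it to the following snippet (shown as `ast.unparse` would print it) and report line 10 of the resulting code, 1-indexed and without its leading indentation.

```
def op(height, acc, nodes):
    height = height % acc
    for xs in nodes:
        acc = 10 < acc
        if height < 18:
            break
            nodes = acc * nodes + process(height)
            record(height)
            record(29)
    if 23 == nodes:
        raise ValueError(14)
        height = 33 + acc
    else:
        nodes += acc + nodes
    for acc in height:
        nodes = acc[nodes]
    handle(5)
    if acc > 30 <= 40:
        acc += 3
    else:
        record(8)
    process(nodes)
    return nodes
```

nodes = nodes + (acc + nodes)

Transformed code:
def op(height, acc, nodes):
    height = height % acc
    for xs in nodes:
        acc = 10 < acc
        if height < 18:
            break
    if 23 == nodes:
        raise ValueError(14)
    else:
        nodes = nodes + (acc + nodes)
    for acc in height:
        nodes = acc[nodes]
    handle(5)
    if acc > 30 <= 40:
        acc = acc + 3
    else:
        record(8)
    process(nodes)
    return nodes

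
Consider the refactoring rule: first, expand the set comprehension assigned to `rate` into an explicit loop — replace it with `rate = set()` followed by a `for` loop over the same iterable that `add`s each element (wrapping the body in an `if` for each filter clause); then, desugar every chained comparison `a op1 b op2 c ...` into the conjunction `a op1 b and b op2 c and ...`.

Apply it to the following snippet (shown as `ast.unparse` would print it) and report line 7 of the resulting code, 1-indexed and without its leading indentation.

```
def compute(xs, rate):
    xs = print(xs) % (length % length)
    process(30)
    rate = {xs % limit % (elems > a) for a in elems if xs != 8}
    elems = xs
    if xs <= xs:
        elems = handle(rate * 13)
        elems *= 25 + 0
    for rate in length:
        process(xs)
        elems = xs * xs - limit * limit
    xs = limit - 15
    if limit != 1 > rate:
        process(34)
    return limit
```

rate.add(xs % limit % (elems > a))

Transformed code:
def compute(xs, rate):
    xs = print(xs) % (length % length)
    process(30)
    rate = set()
    for a in elems:
        if xs != 8:
            rate.add(xs % limit % (elems > a))
    elems = xs
    if xs <= xs:
        elems = handle(rate * 13)
        elems *= 25 + 0
    for rate in length:
        process(xs)
        elems = xs * xs - limit * limit
    xs = limit - 15
    if limit != 1 and 1 > rate:
        process(34)
    return limit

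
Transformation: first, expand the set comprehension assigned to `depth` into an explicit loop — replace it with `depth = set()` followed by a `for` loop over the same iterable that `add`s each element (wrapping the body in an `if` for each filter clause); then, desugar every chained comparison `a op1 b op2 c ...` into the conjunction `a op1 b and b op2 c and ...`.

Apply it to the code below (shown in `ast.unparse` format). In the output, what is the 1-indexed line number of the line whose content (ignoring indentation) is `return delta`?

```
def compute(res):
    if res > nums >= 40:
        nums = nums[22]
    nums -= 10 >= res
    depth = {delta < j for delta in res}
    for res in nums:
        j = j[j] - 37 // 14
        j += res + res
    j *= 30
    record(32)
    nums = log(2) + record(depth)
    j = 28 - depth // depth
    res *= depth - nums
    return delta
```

Transformed code:
def compute(res):
    if res > nums and nums >= 40:
        nums = nums[22]
    nums -= 10 >= res
    depth = set()
    for delta in res:
        depth.add(delta < j)
    for res in nums:
        j = j[j] - 37 // 14
        j += res + res
    j *= 30
    record(32)
    nums = log(2) + record(depth)
    j = 28 - depth // depth
    res *= depth - nums
    return delta

16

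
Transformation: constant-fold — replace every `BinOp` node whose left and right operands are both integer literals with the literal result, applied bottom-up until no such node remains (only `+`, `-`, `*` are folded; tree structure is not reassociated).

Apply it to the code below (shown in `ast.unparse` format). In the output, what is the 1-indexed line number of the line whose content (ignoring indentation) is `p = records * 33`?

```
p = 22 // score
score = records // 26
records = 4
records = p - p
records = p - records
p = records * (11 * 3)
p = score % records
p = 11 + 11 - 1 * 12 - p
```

6

Transformed code:
p = 22 // score
score = records // 26
records = 4
records = p - p
records = p - records
p = records * 33
p = score % records
p = 10 - p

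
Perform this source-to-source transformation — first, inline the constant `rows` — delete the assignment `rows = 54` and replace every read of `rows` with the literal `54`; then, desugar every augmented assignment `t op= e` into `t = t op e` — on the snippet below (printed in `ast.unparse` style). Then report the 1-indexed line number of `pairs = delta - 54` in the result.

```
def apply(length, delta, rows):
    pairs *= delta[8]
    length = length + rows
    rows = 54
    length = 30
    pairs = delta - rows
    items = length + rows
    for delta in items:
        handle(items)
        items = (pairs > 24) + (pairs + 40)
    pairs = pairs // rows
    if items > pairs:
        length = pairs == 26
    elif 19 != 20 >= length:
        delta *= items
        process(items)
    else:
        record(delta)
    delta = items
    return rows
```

5

Transformed code:
def apply(length, delta, rows):
    pairs = pairs * delta[8]
    length = length + 54
    length = 30
    pairs = delta - 54
    items = length + 54
    for delta in items:
        handle(items)
        items = (pairs > 24) + (pairs + 40)
    pairs = pairs // 54
    if items > pairs:
        length = pairs == 26
    elif 19 != 20 >= length:
        delta = delta * items
        process(items)
    else:
        record(delta)
    delta = items
    return 54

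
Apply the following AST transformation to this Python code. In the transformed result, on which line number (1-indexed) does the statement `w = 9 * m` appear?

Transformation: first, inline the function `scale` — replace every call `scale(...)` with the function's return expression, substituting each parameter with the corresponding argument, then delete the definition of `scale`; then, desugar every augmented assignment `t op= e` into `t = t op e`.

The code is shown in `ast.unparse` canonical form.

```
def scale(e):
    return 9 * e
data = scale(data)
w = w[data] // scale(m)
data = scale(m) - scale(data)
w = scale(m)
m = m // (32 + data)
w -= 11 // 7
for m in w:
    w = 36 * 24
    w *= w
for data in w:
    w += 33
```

4

Transformed code:
data = 9 * data
w = w[data] // (9 * m)
data = 9 * m - 9 * data
w = 9 * m
m = m // (32 + data)
w = w - 11 // 7
for m in w:
    w = 36 * 24
    w = w * w
for data in w:
    w = w + 33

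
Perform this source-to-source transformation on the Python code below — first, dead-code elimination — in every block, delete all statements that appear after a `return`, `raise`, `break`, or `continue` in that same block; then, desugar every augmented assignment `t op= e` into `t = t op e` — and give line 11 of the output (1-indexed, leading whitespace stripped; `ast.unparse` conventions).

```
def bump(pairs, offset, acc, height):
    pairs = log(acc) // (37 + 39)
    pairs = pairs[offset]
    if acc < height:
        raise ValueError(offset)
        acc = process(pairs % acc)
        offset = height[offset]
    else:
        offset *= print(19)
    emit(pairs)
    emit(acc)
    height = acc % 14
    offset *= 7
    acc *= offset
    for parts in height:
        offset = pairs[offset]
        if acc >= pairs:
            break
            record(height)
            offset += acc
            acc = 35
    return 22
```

Transformed code:
def bump(pairs, offset, acc, height):
    pairs = log(acc) // (37 + 39)
    pairs = pairs[offset]
    if acc < height:
        raise ValueError(offset)
    else:
        offset = offset * print(19)
    emit(pairs)
    emit(acc)
    height = acc % 14
    offset = offset * 7
    acc = acc * offset
    for parts in height:
        offset = pairs[offset]
        if acc >= pairs:
            break
    return 22

offset = offset * 7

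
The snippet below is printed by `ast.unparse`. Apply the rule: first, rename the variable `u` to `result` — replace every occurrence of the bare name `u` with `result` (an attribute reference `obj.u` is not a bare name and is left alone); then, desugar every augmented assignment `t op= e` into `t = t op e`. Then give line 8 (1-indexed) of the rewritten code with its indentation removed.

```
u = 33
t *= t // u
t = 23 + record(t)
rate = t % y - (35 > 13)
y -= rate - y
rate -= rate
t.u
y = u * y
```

Transformed code:
result = 33
t = t * (t // result)
t = 23 + record(t)
rate = t % y - (35 > 13)
y = y - (rate - y)
rate = rate - rate
t.u
y = result * y

y = result * y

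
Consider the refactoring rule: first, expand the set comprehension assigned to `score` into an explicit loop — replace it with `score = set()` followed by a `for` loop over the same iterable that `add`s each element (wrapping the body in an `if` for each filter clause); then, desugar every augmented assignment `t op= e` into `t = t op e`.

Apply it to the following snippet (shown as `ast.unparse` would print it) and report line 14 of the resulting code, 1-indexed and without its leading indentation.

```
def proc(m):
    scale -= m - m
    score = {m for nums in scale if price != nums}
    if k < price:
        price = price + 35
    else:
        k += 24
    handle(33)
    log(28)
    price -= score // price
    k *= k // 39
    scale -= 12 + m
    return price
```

k = k * (k // 39)

Transformed code:
def proc(m):
    scale = scale - (m - m)
    score = set()
    for nums in scale:
        if price != nums:
            score.add(m)
    if k < price:
        price = price + 35
    else:
        k = k + 24
    handle(33)
    log(28)
    price = price - score // price
    k = k * (k // 39)
    scale = scale - (12 + m)
    return price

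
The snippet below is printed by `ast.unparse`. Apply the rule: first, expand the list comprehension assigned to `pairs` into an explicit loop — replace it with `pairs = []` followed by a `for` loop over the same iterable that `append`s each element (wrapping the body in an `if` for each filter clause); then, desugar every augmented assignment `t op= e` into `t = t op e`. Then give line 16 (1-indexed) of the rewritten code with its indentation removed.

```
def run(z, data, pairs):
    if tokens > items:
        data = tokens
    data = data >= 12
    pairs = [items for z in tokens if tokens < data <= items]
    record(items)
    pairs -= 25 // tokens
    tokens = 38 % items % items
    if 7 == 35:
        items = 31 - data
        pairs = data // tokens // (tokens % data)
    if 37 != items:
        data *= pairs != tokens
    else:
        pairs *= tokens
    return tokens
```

Transformed code:
def run(z, data, pairs):
    if tokens > items:
        data = tokens
    data = data >= 12
    pairs = []
    for z in tokens:
        if tokens < data <= items:
            pairs.append(items)
    record(items)
    pairs = pairs - 25 // tokens
    tokens = 38 % items % items
    if 7 == 35:
        items = 31 - data
        pairs = data // tokens // (tokens % data)
    if 37 != items:
        data = data * (pairs != tokens)
    else:
        pairs = pairs * tokens
    return tokens

data = data * (pairs != tokens)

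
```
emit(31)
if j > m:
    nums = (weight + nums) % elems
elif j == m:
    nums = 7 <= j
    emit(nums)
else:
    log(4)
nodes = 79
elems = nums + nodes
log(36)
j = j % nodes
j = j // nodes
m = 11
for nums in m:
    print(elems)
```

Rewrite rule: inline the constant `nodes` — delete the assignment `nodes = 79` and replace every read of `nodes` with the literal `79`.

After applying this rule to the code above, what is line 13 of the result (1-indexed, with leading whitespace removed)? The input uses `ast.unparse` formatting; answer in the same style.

m = 11

Transformed code:
emit(31)
if j > m:
    nums = (weight + nums) % elems
elif j == m:
    nums = 7 <= j
    emit(nums)
else:
    log(4)
elems = nums + 79
log(36)
j = j % 79
j = j // 79
m = 11
for nums in m:
    print(elems)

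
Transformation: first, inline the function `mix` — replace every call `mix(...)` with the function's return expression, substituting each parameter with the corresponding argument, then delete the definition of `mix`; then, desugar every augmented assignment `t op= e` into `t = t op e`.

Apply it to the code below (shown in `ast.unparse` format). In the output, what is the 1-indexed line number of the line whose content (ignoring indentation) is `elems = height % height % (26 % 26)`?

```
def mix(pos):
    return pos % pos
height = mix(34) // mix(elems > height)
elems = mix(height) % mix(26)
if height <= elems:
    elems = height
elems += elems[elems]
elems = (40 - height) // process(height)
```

2

Transformed code:
height = 34 % 34 // ((elems > height) % (elems > height))
elems = height % height % (26 % 26)
if height <= elems:
    elems = height
elems = elems + elems[elems]
elems = (40 - height) // process(height)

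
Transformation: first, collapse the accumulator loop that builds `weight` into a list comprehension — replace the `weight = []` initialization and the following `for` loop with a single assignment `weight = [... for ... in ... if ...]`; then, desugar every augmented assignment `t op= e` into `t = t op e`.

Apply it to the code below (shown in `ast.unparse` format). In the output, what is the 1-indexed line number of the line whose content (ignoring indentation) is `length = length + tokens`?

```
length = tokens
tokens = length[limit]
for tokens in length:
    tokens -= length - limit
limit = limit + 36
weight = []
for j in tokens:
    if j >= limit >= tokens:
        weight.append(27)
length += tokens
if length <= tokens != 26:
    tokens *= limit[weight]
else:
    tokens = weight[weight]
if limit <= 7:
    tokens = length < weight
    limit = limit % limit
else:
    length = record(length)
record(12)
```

7

Transformed code:
length = tokens
tokens = length[limit]
for tokens in length:
    tokens = tokens - (length - limit)
limit = limit + 36
weight = [27 for j in tokens if j >= limit >= tokens]
length = length + tokens
if length <= tokens != 26:
    tokens = tokens * limit[weight]
else:
    tokens = weight[weight]
if limit <= 7:
    tokens = length < weight
    limit = limit % limit
else:
    length = record(length)
record(12)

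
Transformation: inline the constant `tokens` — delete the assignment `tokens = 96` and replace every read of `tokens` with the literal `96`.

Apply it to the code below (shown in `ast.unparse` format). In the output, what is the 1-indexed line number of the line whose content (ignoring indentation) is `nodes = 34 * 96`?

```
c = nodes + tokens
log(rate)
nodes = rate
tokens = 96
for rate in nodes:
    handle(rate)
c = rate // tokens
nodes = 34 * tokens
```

7

Transformed code:
c = nodes + 96
log(rate)
nodes = rate
for rate in nodes:
    handle(rate)
c = rate // 96
nodes = 34 * 96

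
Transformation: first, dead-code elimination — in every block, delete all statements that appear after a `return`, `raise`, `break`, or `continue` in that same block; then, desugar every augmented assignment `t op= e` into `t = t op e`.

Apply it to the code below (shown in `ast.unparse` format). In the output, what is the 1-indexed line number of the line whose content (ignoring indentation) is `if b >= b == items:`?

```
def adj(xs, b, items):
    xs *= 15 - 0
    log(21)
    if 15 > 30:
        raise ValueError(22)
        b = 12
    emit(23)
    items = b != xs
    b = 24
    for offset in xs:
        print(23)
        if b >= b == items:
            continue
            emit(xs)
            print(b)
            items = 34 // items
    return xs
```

Transformed code:
def adj(xs, b, items):
    xs = xs * (15 - 0)
    log(21)
    if 15 > 30:
        raise ValueError(22)
    emit(23)
    items = b != xs
    b = 24
    for offset in xs:
        print(23)
        if b >= b == items:
            continue
    return xs

11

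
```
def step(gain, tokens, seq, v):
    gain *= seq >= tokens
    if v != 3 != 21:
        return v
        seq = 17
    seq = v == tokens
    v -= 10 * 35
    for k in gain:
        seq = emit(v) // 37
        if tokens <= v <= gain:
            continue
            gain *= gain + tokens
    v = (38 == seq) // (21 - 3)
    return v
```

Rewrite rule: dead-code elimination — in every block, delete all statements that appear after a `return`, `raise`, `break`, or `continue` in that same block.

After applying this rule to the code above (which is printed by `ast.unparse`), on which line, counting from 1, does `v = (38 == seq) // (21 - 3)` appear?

11

Transformed code:
def step(gain, tokens, seq, v):
    gain *= seq >= tokens
    if v != 3 != 21:
        return v
    seq = v == tokens
    v -= 10 * 35
    for k in gain:
        seq = emit(v) // 37
        if tokens <= v <= gain:
            continue
    v = (38 == seq) // (21 - 3)
    return v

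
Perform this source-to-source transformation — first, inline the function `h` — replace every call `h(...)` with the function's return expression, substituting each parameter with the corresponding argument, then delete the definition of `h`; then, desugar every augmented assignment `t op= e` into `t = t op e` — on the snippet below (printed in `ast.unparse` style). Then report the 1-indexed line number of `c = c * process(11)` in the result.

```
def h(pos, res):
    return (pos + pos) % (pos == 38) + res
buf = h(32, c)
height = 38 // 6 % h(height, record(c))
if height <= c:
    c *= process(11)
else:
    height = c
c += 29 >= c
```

4

Transformed code:
buf = (32 + 32) % (32 == 38) + c
height = 38 // 6 % ((height + height) % (height == 38) + record(c))
if height <= c:
    c = c * process(11)
else:
    height = c
c = c + (29 >= c)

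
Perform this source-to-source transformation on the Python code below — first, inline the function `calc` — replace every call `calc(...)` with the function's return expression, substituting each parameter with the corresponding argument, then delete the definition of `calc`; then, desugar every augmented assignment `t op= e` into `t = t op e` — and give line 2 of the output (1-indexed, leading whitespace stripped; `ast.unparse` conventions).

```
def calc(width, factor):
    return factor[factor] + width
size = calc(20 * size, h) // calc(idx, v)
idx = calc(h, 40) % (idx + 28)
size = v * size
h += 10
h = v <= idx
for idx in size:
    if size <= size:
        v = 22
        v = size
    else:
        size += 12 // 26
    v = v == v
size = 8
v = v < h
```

idx = (40[40] + h) % (idx + 28)

Transformed code:
size = (h[h] + 20 * size) // (v[v] + idx)
idx = (40[40] + h) % (idx + 28)
size = v * size
h = h + 10
h = v <= idx
for idx in size:
    if size <= size:
        v = 22
        v = size
    else:
        size = size + 12 // 26
    v = v == v
size = 8
v = v < h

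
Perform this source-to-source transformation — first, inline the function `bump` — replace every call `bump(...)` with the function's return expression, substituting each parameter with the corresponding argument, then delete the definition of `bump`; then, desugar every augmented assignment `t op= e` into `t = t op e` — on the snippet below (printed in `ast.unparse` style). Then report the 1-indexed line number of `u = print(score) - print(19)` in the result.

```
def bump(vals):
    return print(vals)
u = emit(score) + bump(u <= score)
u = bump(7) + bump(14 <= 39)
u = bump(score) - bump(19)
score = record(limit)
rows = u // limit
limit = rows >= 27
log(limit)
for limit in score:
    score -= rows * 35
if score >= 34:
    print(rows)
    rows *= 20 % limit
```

Transformed code:
u = emit(score) + print(u <= score)
u = print(7) + print(14 <= 39)
u = print(score) - print(19)
score = record(limit)
rows = u // limit
limit = rows >= 27
log(limit)
for limit in score:
    score = score - rows * 35
if score >= 34:
    print(rows)
    rows = rows * (20 % limit)

3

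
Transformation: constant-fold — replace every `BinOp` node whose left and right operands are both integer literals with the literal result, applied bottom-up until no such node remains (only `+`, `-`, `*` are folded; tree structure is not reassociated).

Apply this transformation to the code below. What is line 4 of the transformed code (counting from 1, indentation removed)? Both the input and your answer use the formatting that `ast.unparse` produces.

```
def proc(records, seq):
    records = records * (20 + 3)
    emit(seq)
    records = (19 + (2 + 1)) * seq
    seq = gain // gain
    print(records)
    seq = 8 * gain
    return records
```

records = 22 * seq

Transformed code:
def proc(records, seq):
    records = records * 23
    emit(seq)
    records = 22 * seq
    seq = gain // gain
    print(records)
    seq = 8 * gain
    return records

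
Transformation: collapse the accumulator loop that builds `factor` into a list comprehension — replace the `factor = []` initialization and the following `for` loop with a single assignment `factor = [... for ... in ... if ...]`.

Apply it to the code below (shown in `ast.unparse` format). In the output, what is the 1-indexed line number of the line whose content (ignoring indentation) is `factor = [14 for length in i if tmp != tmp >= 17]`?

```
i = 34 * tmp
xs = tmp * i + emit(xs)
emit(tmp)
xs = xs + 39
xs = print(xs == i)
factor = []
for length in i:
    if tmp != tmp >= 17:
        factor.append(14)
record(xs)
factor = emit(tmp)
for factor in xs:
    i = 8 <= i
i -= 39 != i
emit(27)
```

6

Transformed code:
i = 34 * tmp
xs = tmp * i + emit(xs)
emit(tmp)
xs = xs + 39
xs = print(xs == i)
factor = [14 for length in i if tmp != tmp >= 17]
record(xs)
factor = emit(tmp)
for factor in xs:
    i = 8 <= i
i -= 39 != i
emit(27)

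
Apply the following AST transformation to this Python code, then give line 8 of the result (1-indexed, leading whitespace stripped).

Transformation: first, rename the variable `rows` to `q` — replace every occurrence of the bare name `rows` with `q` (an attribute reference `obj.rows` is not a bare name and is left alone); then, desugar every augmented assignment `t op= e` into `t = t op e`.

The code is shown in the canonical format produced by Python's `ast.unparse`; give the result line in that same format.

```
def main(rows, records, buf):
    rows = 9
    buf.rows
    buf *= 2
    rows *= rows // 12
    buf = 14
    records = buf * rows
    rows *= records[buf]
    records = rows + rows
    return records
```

Transformed code:
def main(q, records, buf):
    q = 9
    buf.rows
    buf = buf * 2
    q = q * (q // 12)
    buf = 14
    records = buf * q
    q = q * records[buf]
    records = q + q
    return records

q = q * records[buf]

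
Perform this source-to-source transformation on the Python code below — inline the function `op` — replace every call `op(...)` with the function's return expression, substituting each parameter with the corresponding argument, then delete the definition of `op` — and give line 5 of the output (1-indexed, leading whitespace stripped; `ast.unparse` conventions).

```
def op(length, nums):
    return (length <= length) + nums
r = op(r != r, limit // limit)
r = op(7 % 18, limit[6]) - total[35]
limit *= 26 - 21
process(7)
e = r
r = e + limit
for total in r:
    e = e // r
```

e = r

Transformed code:
r = ((r != r) <= (r != r)) + limit // limit
r = (7 % 18 <= 7 % 18) + limit[6] - total[35]
limit *= 26 - 21
process(7)
e = r
r = e + limit
for total in r:
    e = e // r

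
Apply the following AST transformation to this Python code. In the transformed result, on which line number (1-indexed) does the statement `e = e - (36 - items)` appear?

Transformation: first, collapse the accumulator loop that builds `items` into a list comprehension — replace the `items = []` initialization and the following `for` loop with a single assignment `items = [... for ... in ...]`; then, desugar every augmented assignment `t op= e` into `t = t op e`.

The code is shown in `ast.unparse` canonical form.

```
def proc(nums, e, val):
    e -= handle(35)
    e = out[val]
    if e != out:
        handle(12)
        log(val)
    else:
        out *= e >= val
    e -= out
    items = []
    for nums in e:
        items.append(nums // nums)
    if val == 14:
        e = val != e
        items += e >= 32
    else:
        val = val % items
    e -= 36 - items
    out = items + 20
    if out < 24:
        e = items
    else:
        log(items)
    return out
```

Transformed code:
def proc(nums, e, val):
    e = e - handle(35)
    e = out[val]
    if e != out:
        handle(12)
        log(val)
    else:
        out = out * (e >= val)
    e = e - out
    items = [nums // nums for nums in e]
    if val == 14:
        e = val != e
        items = items + (e >= 32)
    else:
        val = val % items
    e = e - (36 - items)
    out = items + 20
    if out < 24:
        e = items
    else:
        log(items)
    return out

16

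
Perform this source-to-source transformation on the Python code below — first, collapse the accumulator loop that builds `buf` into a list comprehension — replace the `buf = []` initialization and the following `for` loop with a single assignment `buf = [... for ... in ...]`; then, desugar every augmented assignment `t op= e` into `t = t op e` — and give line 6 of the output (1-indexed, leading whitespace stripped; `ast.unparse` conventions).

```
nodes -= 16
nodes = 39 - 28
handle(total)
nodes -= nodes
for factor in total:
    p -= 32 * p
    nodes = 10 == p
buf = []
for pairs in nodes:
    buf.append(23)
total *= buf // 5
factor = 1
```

p = p - 32 * p

Transformed code:
nodes = nodes - 16
nodes = 39 - 28
handle(total)
nodes = nodes - nodes
for factor in total:
    p = p - 32 * p
    nodes = 10 == p
buf = [23 for pairs in nodes]
total = total * (buf // 5)
factor = 1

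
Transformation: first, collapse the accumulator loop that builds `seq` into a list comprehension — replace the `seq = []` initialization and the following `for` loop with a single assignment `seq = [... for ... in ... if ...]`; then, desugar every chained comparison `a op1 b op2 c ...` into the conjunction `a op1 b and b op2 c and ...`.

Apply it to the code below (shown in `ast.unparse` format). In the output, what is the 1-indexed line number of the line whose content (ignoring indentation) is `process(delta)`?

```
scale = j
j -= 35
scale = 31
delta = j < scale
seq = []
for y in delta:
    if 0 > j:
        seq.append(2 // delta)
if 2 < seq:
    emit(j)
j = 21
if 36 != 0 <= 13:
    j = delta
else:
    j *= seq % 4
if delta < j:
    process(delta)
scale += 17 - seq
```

Transformed code:
scale = j
j -= 35
scale = 31
delta = j < scale
seq = [2 // delta for y in delta if 0 > j]
if 2 < seq:
    emit(j)
j = 21
if 36 != 0 and 0 <= 13:
    j = delta
else:
    j *= seq % 4
if delta < j:
    process(delta)
scale += 17 - seq

14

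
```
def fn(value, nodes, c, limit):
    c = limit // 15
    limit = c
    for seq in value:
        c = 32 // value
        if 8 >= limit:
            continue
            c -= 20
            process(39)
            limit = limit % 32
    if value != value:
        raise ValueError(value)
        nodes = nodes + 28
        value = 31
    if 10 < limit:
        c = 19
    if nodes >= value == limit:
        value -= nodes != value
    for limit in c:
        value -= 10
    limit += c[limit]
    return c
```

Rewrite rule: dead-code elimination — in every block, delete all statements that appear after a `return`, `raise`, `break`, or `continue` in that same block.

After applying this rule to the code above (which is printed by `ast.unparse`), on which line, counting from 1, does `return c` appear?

Transformed code:
def fn(value, nodes, c, limit):
    c = limit // 15
    limit = c
    for seq in value:
        c = 32 // value
        if 8 >= limit:
            continue
    if value != value:
        raise ValueError(value)
    if 10 < limit:
        c = 19
    if nodes >= value == limit:
        value -= nodes != value
    for limit in c:
        value -= 10
    limit += c[limit]
    return c

17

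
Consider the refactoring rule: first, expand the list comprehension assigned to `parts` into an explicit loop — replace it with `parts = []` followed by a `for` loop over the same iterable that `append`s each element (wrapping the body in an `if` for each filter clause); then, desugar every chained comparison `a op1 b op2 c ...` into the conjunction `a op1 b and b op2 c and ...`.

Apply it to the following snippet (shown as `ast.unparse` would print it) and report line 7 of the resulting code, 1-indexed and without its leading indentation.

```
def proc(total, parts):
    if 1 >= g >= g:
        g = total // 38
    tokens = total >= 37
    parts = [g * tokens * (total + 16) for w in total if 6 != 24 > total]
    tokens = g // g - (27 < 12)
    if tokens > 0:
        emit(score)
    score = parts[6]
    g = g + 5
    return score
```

if 6 != 24 and 24 > total:

Transformed code:
def proc(total, parts):
    if 1 >= g and g >= g:
        g = total // 38
    tokens = total >= 37
    parts = []
    for w in total:
        if 6 != 24 and 24 > total:
            parts.append(g * tokens * (total + 16))
    tokens = g // g - (27 < 12)
    if tokens > 0:
        emit(score)
    score = parts[6]
    g = g + 5
    return score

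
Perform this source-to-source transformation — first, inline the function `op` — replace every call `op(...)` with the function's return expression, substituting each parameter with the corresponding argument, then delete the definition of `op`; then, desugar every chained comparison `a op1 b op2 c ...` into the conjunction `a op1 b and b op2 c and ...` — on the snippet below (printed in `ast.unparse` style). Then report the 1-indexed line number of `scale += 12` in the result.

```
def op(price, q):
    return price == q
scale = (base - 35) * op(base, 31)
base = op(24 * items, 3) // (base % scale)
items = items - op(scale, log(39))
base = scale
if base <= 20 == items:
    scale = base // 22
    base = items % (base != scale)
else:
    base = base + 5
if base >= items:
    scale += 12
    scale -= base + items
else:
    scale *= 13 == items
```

Transformed code:
scale = (base - 35) * (base == 31)
base = (24 * items == 3) // (base % scale)
items = items - (scale == log(39))
base = scale
if base <= 20 and 20 == items:
    scale = base // 22
    base = items % (base != scale)
else:
    base = base + 5
if base >= items:
    scale += 12
    scale -= base + items
else:
    scale *= 13 == items

11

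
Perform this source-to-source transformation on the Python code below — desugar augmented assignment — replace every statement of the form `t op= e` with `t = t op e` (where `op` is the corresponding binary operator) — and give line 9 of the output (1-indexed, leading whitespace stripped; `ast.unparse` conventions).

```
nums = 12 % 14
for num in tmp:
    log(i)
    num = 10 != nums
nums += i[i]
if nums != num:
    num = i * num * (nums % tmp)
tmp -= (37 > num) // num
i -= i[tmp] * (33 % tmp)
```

Transformed code:
nums = 12 % 14
for num in tmp:
    log(i)
    num = 10 != nums
nums = nums + i[i]
if nums != num:
    num = i * num * (nums % tmp)
tmp = tmp - (37 > num) // num
i = i - i[tmp] * (33 % tmp)

i = i - i[tmp] * (33 % tmp)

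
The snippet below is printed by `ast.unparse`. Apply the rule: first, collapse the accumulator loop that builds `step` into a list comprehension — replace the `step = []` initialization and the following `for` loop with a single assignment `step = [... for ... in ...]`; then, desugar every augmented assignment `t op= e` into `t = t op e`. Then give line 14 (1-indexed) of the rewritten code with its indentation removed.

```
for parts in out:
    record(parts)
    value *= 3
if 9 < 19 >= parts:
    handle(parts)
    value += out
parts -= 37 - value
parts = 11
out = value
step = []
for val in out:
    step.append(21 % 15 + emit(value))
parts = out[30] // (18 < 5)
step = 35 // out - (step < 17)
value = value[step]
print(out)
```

print(out)

Transformed code:
for parts in out:
    record(parts)
    value = value * 3
if 9 < 19 >= parts:
    handle(parts)
    value = value + out
parts = parts - (37 - value)
parts = 11
out = value
step = [21 % 15 + emit(value) for val in out]
parts = out[30] // (18 < 5)
step = 35 // out - (step < 17)
value = value[step]
print(out)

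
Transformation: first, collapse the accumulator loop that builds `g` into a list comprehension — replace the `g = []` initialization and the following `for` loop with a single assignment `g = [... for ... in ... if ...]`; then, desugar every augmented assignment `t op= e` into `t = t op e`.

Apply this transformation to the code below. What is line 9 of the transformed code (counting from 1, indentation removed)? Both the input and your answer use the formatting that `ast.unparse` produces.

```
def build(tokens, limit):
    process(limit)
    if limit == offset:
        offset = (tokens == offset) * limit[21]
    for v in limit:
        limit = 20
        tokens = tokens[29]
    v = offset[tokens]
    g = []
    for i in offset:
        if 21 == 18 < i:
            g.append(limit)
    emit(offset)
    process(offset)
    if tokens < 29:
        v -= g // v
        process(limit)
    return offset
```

Transformed code:
def build(tokens, limit):
    process(limit)
    if limit == offset:
        offset = (tokens == offset) * limit[21]
    for v in limit:
        limit = 20
        tokens = tokens[29]
    v = offset[tokens]
    g = [limit for i in offset if 21 == 18 < i]
    emit(offset)
    process(offset)
    if tokens < 29:
        v = v - g // v
        process(limit)
    return offset

g = [limit for i in offset if 21 == 18 < i]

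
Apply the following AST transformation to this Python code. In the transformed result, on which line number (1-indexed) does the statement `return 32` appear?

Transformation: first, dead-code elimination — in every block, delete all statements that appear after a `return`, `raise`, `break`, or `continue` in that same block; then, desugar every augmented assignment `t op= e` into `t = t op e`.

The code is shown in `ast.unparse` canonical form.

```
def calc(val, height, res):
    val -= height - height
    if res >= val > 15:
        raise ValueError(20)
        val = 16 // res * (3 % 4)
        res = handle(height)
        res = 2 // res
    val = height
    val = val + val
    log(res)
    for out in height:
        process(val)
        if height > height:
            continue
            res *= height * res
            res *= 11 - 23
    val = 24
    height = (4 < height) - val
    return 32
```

14

Transformed code:
def calc(val, height, res):
    val = val - (height - height)
    if res >= val > 15:
        raise ValueError(20)
    val = height
    val = val + val
    log(res)
    for out in height:
        process(val)
        if height > height:
            continue
    val = 24
    height = (4 < height) - val
    return 32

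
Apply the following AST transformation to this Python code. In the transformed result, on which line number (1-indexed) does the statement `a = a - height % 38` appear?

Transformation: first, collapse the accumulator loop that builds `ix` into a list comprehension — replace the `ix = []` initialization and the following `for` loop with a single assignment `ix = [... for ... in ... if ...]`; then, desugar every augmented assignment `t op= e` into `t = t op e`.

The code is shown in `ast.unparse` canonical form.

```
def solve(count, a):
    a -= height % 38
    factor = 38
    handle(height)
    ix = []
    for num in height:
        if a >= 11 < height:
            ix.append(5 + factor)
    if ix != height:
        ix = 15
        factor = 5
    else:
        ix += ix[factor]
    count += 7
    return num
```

2

Transformed code:
def solve(count, a):
    a = a - height % 38
    factor = 38
    handle(height)
    ix = [5 + factor for num in height if a >= 11 < height]
    if ix != height:
        ix = 15
        factor = 5
    else:
        ix = ix + ix[factor]
    count = count + 7
    return num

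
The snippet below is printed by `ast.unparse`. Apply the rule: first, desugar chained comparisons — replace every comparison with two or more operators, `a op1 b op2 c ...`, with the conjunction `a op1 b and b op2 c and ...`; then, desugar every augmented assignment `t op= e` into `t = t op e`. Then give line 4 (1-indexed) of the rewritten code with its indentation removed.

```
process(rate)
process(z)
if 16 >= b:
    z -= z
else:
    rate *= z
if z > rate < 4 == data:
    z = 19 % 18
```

z = z - z

Transformed code:
process(rate)
process(z)
if 16 >= b:
    z = z - z
else:
    rate = rate * z
if z > rate and rate < 4 and (4 == data):
    z = 19 % 18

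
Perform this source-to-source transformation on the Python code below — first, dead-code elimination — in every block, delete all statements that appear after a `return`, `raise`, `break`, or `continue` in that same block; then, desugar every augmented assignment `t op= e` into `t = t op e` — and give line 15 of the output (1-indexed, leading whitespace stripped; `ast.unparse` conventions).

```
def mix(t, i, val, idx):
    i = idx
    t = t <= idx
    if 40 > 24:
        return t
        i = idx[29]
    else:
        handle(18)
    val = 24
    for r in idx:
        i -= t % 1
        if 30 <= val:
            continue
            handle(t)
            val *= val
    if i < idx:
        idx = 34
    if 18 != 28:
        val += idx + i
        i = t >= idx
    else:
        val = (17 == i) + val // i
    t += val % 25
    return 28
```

if 18 != 28:

Transformed code:
def mix(t, i, val, idx):
    i = idx
    t = t <= idx
    if 40 > 24:
        return t
    else:
        handle(18)
    val = 24
    for r in idx:
        i = i - t % 1
        if 30 <= val:
            continue
    if i < idx:
        idx = 34
    if 18 != 28:
        val = val + (idx + i)
        i = t >= idx
    else:
        val = (17 == i) + val // i
    t = t + val % 25
    return 28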